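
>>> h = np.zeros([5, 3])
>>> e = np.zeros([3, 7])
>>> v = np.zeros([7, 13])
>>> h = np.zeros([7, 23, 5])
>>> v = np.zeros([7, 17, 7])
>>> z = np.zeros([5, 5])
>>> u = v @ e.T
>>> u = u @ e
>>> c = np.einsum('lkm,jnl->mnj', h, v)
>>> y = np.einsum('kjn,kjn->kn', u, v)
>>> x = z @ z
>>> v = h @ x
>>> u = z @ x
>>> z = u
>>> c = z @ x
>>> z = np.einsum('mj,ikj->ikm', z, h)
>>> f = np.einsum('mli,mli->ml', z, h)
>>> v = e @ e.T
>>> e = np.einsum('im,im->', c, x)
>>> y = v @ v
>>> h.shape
(7, 23, 5)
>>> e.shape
()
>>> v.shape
(3, 3)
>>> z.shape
(7, 23, 5)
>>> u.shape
(5, 5)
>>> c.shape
(5, 5)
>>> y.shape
(3, 3)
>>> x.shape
(5, 5)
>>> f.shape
(7, 23)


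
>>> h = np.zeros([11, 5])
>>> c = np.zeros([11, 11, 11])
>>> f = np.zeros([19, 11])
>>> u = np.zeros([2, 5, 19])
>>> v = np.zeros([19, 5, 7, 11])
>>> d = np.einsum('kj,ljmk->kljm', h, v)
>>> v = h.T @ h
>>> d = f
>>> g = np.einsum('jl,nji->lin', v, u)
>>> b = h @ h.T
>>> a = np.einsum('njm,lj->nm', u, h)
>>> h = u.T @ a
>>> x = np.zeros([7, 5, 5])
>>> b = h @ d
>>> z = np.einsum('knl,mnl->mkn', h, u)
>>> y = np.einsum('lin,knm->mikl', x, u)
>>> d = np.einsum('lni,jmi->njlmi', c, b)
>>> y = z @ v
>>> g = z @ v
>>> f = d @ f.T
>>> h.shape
(19, 5, 19)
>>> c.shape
(11, 11, 11)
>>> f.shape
(11, 19, 11, 5, 19)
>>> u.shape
(2, 5, 19)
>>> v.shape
(5, 5)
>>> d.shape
(11, 19, 11, 5, 11)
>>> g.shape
(2, 19, 5)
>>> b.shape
(19, 5, 11)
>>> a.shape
(2, 19)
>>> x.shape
(7, 5, 5)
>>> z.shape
(2, 19, 5)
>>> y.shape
(2, 19, 5)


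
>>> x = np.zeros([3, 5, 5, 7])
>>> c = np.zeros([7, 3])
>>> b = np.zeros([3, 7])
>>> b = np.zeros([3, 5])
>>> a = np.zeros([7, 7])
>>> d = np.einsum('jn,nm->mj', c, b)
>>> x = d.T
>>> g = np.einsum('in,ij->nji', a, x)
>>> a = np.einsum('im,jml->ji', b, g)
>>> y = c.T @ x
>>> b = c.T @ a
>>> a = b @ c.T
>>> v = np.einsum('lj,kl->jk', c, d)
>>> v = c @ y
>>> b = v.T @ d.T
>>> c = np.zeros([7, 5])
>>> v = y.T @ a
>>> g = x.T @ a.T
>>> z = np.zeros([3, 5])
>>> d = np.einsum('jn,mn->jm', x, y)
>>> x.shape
(7, 5)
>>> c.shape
(7, 5)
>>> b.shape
(5, 5)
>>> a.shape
(3, 7)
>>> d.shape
(7, 3)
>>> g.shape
(5, 3)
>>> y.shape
(3, 5)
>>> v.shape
(5, 7)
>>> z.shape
(3, 5)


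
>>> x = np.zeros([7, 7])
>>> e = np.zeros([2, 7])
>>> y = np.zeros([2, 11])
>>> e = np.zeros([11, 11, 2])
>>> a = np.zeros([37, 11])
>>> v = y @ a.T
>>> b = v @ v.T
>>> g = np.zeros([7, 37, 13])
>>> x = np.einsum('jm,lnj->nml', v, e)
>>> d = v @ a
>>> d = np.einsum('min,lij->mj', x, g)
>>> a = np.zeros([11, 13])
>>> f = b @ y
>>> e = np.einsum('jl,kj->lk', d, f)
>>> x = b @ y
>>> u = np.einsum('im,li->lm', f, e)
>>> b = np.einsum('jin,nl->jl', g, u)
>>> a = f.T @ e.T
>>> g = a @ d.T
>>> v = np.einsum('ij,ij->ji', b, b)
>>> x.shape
(2, 11)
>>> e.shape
(13, 2)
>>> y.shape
(2, 11)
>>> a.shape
(11, 13)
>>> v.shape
(11, 7)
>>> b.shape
(7, 11)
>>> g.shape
(11, 11)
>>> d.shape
(11, 13)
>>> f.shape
(2, 11)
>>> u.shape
(13, 11)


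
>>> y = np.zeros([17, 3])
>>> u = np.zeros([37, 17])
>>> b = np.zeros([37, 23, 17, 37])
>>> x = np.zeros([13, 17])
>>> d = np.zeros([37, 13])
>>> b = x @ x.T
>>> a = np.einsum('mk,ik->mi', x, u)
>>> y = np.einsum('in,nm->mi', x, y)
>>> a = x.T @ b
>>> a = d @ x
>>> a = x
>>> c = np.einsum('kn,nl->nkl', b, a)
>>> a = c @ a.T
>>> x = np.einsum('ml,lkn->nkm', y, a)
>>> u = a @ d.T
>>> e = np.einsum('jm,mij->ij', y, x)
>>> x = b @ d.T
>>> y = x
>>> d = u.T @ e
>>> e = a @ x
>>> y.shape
(13, 37)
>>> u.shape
(13, 13, 37)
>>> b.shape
(13, 13)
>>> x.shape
(13, 37)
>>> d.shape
(37, 13, 3)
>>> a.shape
(13, 13, 13)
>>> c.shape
(13, 13, 17)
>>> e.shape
(13, 13, 37)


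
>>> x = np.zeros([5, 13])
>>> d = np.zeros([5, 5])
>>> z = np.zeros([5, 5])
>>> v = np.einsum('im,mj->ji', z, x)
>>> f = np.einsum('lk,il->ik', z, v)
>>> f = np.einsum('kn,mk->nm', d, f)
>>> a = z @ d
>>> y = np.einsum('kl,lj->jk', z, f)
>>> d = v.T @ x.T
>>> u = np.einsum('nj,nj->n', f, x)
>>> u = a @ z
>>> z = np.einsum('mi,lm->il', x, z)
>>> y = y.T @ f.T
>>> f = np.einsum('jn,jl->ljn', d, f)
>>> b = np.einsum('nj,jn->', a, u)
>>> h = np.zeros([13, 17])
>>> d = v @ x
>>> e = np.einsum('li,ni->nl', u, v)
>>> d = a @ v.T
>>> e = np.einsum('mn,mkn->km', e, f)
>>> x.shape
(5, 13)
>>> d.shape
(5, 13)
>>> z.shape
(13, 5)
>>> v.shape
(13, 5)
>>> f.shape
(13, 5, 5)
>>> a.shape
(5, 5)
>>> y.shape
(5, 5)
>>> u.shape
(5, 5)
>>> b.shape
()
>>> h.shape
(13, 17)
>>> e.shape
(5, 13)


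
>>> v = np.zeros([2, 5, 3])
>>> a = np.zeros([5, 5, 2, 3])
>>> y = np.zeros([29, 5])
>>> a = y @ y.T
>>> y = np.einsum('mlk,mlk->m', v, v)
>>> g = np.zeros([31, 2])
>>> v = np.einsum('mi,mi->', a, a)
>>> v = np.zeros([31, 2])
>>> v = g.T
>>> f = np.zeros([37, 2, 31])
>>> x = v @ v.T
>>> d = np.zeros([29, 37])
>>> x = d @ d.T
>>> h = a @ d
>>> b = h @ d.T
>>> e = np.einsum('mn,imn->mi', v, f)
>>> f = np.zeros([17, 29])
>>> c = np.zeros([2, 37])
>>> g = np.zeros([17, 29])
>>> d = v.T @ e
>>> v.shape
(2, 31)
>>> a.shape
(29, 29)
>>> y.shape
(2,)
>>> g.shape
(17, 29)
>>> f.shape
(17, 29)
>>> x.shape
(29, 29)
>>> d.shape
(31, 37)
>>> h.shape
(29, 37)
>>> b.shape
(29, 29)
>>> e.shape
(2, 37)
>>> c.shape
(2, 37)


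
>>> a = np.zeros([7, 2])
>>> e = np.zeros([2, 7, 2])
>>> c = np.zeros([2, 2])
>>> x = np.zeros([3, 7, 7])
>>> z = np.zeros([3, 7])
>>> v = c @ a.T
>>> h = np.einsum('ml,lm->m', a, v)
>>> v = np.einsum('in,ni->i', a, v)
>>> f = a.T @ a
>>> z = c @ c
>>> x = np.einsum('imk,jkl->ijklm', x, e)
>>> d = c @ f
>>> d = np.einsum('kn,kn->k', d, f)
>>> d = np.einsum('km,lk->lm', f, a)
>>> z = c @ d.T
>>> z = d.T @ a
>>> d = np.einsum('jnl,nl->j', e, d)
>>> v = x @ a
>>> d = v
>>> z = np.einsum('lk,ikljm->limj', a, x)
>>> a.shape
(7, 2)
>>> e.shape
(2, 7, 2)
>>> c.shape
(2, 2)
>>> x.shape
(3, 2, 7, 2, 7)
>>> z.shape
(7, 3, 7, 2)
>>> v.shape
(3, 2, 7, 2, 2)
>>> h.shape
(7,)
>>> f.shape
(2, 2)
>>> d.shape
(3, 2, 7, 2, 2)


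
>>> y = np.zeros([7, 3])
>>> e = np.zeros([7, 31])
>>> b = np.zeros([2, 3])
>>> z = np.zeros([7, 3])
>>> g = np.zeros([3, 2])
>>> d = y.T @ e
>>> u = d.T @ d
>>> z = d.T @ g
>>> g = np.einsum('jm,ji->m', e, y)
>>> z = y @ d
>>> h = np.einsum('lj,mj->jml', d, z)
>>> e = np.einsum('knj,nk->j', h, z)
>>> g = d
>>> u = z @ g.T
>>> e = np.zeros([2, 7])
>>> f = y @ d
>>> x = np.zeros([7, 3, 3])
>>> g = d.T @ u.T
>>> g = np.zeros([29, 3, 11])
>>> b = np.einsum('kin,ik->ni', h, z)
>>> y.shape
(7, 3)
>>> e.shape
(2, 7)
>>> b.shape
(3, 7)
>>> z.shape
(7, 31)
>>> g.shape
(29, 3, 11)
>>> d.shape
(3, 31)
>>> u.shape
(7, 3)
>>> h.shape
(31, 7, 3)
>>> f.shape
(7, 31)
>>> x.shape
(7, 3, 3)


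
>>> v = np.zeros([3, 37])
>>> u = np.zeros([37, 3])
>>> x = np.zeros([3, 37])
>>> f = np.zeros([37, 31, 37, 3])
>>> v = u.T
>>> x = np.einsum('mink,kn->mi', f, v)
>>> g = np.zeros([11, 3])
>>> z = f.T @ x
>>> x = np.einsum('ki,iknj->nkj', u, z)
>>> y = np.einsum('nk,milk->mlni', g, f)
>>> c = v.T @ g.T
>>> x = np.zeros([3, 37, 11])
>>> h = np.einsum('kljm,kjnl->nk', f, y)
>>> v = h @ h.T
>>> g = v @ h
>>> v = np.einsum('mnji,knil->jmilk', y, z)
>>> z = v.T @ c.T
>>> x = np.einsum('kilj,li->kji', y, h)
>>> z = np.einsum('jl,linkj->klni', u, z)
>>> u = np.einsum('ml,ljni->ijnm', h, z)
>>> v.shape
(11, 37, 31, 31, 3)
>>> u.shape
(31, 3, 31, 11)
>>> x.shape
(37, 31, 37)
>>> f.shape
(37, 31, 37, 3)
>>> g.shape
(11, 37)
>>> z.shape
(37, 3, 31, 31)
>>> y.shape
(37, 37, 11, 31)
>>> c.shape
(37, 11)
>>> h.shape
(11, 37)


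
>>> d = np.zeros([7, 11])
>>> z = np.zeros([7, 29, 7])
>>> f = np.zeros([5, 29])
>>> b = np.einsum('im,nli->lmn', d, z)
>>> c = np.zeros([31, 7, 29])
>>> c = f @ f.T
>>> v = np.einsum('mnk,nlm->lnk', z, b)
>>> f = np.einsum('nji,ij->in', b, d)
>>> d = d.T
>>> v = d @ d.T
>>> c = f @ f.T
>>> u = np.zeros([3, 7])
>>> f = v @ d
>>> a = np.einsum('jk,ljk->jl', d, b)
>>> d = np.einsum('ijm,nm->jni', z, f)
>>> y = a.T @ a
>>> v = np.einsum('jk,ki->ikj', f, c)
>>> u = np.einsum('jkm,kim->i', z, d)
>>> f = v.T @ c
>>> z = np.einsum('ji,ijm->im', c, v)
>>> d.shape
(29, 11, 7)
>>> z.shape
(7, 11)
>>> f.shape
(11, 7, 7)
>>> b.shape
(29, 11, 7)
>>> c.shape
(7, 7)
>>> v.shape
(7, 7, 11)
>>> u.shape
(11,)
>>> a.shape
(11, 29)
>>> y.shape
(29, 29)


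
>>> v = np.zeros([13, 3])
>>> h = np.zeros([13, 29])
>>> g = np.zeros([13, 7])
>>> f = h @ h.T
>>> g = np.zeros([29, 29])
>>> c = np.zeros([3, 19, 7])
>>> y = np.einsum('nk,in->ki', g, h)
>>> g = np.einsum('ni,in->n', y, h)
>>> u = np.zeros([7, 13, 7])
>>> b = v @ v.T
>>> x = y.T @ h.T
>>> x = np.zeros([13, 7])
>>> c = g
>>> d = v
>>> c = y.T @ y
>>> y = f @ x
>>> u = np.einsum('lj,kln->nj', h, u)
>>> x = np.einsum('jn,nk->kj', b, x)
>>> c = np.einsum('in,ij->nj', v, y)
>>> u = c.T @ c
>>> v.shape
(13, 3)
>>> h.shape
(13, 29)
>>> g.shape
(29,)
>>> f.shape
(13, 13)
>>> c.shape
(3, 7)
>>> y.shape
(13, 7)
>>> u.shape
(7, 7)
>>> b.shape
(13, 13)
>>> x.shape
(7, 13)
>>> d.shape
(13, 3)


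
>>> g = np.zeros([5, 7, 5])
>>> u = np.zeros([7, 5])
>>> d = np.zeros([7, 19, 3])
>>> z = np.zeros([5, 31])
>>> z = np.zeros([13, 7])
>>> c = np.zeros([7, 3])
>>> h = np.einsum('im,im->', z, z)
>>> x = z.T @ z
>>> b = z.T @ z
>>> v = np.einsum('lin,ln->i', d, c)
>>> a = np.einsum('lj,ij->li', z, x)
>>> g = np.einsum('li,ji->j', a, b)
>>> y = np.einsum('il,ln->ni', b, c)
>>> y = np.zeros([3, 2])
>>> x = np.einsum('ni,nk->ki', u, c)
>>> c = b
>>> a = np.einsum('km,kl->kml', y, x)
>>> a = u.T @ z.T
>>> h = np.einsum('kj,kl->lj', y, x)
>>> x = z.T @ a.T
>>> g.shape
(7,)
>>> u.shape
(7, 5)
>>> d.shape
(7, 19, 3)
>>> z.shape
(13, 7)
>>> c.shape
(7, 7)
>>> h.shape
(5, 2)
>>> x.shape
(7, 5)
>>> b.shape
(7, 7)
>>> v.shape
(19,)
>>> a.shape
(5, 13)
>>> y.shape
(3, 2)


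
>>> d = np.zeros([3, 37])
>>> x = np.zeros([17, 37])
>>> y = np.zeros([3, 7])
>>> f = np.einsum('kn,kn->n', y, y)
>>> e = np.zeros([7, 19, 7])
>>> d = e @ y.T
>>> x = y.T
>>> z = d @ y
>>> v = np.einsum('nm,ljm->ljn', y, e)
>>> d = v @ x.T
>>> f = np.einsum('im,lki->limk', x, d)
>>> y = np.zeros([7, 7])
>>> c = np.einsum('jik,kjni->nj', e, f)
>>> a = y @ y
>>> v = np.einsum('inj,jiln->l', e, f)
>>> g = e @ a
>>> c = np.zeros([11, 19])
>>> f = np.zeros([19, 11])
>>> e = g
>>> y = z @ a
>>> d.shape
(7, 19, 7)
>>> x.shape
(7, 3)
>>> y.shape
(7, 19, 7)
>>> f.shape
(19, 11)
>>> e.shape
(7, 19, 7)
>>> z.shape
(7, 19, 7)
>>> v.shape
(3,)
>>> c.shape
(11, 19)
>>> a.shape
(7, 7)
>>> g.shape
(7, 19, 7)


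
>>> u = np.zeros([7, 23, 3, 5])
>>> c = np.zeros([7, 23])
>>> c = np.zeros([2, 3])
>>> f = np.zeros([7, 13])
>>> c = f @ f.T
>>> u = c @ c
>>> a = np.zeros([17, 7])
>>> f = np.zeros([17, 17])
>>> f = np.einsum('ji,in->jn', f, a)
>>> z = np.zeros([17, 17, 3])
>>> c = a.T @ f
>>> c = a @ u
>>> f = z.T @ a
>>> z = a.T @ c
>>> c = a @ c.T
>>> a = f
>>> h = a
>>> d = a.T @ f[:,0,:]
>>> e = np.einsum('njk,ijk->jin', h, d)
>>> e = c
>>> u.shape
(7, 7)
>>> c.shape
(17, 17)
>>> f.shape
(3, 17, 7)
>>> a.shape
(3, 17, 7)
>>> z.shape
(7, 7)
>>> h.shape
(3, 17, 7)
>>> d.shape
(7, 17, 7)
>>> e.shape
(17, 17)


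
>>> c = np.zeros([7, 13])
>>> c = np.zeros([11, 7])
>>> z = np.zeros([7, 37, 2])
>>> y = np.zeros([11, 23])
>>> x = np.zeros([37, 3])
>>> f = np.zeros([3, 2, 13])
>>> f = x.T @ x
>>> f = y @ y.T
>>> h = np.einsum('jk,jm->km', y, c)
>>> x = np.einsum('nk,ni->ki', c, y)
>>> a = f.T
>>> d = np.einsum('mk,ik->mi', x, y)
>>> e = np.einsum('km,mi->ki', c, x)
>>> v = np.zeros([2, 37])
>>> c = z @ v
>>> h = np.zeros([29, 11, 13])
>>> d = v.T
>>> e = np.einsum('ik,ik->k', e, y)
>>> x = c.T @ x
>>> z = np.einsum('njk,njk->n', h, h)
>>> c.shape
(7, 37, 37)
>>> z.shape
(29,)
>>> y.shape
(11, 23)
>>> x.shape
(37, 37, 23)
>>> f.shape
(11, 11)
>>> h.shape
(29, 11, 13)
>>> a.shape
(11, 11)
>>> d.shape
(37, 2)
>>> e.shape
(23,)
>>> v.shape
(2, 37)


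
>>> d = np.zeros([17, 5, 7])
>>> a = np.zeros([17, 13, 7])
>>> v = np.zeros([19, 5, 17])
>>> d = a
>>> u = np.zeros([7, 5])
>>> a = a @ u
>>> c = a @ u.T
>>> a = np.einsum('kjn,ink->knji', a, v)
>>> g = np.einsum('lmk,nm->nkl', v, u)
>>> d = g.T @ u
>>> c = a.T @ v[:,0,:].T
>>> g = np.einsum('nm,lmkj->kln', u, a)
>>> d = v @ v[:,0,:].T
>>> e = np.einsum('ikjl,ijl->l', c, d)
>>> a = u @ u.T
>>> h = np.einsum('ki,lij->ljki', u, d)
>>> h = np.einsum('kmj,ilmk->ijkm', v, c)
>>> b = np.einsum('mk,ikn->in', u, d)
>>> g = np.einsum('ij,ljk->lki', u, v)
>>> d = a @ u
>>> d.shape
(7, 5)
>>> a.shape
(7, 7)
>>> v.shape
(19, 5, 17)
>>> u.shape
(7, 5)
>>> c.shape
(19, 13, 5, 19)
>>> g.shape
(19, 17, 7)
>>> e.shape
(19,)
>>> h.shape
(19, 17, 19, 5)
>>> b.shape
(19, 19)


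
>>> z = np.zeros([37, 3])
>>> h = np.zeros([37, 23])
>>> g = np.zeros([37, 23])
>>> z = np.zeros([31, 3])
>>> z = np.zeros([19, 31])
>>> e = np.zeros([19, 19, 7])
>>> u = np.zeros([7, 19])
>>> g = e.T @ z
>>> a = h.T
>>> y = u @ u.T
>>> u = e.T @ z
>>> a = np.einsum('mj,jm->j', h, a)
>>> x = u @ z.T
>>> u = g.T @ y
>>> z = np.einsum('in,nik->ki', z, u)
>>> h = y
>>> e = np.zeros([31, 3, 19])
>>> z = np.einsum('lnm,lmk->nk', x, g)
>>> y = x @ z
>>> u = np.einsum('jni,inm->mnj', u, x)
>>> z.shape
(19, 31)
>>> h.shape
(7, 7)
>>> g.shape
(7, 19, 31)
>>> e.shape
(31, 3, 19)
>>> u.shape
(19, 19, 31)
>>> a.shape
(23,)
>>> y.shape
(7, 19, 31)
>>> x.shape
(7, 19, 19)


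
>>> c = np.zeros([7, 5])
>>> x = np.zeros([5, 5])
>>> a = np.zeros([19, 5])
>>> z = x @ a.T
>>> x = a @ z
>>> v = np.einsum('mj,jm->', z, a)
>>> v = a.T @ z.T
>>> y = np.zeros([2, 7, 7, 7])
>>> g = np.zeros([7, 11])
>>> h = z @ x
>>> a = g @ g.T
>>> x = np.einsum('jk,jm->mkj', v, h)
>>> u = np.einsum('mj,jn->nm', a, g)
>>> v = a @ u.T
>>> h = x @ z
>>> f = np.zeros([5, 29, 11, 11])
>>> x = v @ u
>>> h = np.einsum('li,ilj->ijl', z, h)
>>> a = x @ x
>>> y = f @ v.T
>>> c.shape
(7, 5)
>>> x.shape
(7, 7)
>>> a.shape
(7, 7)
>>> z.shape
(5, 19)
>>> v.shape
(7, 11)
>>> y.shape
(5, 29, 11, 7)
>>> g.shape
(7, 11)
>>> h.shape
(19, 19, 5)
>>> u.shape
(11, 7)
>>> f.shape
(5, 29, 11, 11)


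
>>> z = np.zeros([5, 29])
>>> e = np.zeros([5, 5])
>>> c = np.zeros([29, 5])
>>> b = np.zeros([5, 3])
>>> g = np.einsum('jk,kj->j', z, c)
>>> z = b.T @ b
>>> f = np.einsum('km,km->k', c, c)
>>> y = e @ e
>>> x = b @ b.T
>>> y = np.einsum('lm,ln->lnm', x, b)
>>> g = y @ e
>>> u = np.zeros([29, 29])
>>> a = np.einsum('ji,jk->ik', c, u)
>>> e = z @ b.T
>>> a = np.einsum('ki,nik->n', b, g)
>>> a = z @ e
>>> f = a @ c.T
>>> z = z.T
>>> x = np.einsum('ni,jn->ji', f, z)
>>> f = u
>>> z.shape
(3, 3)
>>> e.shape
(3, 5)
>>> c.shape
(29, 5)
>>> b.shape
(5, 3)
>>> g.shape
(5, 3, 5)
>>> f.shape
(29, 29)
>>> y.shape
(5, 3, 5)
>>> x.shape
(3, 29)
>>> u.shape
(29, 29)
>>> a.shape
(3, 5)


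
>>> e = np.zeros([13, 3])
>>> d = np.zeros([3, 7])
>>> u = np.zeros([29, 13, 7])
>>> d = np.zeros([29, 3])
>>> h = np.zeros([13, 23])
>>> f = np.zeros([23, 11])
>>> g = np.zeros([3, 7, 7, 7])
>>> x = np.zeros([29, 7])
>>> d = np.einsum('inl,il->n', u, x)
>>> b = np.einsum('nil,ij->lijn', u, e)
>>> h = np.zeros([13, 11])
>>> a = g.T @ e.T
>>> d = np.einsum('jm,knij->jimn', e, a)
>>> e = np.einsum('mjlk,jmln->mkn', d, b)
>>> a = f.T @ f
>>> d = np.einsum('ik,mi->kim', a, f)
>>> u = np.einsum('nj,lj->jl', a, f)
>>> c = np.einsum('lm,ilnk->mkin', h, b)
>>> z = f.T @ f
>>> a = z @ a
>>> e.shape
(13, 7, 29)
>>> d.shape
(11, 11, 23)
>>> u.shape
(11, 23)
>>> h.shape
(13, 11)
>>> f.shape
(23, 11)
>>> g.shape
(3, 7, 7, 7)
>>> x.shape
(29, 7)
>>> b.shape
(7, 13, 3, 29)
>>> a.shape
(11, 11)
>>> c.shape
(11, 29, 7, 3)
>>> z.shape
(11, 11)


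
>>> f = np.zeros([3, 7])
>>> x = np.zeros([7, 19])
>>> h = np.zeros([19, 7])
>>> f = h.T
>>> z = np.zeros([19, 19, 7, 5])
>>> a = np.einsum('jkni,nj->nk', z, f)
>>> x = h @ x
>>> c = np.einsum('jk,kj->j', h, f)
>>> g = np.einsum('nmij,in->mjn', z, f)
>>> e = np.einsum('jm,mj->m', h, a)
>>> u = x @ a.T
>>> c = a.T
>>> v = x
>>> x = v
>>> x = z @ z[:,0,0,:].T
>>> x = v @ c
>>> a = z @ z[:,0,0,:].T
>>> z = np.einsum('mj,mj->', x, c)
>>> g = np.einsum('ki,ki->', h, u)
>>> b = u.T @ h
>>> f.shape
(7, 19)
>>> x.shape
(19, 7)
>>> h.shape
(19, 7)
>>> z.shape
()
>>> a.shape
(19, 19, 7, 19)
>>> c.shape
(19, 7)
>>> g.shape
()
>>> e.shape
(7,)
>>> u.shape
(19, 7)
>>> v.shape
(19, 19)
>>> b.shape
(7, 7)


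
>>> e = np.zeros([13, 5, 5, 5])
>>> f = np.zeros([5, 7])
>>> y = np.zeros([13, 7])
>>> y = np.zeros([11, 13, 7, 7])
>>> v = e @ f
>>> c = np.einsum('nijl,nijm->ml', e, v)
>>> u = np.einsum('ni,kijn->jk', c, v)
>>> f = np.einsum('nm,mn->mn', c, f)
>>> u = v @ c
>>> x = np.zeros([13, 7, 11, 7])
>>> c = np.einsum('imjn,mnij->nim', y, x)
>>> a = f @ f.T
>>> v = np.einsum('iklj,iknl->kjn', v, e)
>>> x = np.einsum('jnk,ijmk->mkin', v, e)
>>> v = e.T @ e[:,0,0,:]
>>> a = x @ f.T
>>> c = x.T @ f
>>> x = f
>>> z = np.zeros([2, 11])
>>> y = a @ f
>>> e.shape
(13, 5, 5, 5)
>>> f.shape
(5, 7)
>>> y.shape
(5, 5, 13, 7)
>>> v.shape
(5, 5, 5, 5)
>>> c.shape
(7, 13, 5, 7)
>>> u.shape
(13, 5, 5, 5)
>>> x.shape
(5, 7)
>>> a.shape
(5, 5, 13, 5)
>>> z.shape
(2, 11)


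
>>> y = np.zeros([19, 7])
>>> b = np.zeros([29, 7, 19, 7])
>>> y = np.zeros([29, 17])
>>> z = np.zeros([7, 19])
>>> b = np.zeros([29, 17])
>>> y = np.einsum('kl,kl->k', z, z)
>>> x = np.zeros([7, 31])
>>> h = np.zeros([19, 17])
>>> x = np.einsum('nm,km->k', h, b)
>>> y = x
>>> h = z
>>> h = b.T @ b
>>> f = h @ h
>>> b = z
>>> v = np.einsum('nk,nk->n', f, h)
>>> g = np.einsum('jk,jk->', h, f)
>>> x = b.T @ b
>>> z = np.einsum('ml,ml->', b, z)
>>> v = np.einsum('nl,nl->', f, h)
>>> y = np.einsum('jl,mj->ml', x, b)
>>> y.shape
(7, 19)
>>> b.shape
(7, 19)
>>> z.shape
()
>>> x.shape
(19, 19)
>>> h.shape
(17, 17)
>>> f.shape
(17, 17)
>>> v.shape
()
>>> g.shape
()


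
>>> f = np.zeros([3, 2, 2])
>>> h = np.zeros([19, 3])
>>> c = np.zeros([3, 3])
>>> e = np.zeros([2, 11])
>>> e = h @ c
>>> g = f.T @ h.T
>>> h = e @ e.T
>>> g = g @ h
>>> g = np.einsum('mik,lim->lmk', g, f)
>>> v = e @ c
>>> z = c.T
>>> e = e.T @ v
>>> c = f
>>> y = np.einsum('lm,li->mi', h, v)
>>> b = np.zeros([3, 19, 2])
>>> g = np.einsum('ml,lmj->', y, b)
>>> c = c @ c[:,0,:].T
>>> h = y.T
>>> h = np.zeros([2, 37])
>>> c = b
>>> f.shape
(3, 2, 2)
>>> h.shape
(2, 37)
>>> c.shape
(3, 19, 2)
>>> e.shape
(3, 3)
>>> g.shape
()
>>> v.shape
(19, 3)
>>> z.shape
(3, 3)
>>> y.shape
(19, 3)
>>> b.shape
(3, 19, 2)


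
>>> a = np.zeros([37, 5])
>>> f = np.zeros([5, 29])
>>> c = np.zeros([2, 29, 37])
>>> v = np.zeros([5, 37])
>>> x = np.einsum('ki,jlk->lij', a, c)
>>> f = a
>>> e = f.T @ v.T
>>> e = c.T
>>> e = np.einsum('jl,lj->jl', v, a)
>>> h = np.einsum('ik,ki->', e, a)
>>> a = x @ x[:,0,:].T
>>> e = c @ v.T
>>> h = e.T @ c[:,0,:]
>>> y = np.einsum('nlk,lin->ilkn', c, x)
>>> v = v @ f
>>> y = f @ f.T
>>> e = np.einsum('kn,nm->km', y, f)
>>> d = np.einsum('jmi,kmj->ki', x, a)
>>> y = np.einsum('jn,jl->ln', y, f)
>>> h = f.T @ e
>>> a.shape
(29, 5, 29)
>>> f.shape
(37, 5)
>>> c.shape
(2, 29, 37)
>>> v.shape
(5, 5)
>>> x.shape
(29, 5, 2)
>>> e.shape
(37, 5)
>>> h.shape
(5, 5)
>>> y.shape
(5, 37)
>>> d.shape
(29, 2)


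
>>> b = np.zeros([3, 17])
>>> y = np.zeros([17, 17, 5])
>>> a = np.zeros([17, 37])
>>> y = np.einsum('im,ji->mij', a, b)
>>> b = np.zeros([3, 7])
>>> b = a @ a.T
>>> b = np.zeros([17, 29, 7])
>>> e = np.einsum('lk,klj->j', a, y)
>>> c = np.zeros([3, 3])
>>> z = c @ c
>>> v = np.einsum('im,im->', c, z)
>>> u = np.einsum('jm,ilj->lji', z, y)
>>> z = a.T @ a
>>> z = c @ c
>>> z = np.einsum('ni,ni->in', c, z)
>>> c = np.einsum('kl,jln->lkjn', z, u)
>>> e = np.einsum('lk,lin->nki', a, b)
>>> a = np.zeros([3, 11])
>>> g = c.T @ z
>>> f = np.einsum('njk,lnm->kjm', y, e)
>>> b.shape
(17, 29, 7)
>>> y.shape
(37, 17, 3)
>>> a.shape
(3, 11)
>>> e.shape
(7, 37, 29)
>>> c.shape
(3, 3, 17, 37)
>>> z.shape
(3, 3)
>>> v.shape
()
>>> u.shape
(17, 3, 37)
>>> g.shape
(37, 17, 3, 3)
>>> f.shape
(3, 17, 29)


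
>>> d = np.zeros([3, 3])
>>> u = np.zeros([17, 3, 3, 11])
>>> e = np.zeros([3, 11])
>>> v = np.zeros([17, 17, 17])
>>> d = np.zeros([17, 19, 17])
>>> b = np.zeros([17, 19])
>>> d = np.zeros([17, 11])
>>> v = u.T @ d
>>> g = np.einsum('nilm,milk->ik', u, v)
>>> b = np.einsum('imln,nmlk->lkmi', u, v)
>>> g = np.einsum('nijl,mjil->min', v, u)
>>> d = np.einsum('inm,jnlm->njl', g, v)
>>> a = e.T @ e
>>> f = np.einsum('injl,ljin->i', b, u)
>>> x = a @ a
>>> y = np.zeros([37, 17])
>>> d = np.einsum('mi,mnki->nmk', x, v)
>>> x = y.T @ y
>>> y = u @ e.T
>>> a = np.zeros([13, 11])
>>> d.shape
(3, 11, 3)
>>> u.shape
(17, 3, 3, 11)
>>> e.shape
(3, 11)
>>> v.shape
(11, 3, 3, 11)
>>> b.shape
(3, 11, 3, 17)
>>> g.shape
(17, 3, 11)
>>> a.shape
(13, 11)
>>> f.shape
(3,)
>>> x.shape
(17, 17)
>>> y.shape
(17, 3, 3, 3)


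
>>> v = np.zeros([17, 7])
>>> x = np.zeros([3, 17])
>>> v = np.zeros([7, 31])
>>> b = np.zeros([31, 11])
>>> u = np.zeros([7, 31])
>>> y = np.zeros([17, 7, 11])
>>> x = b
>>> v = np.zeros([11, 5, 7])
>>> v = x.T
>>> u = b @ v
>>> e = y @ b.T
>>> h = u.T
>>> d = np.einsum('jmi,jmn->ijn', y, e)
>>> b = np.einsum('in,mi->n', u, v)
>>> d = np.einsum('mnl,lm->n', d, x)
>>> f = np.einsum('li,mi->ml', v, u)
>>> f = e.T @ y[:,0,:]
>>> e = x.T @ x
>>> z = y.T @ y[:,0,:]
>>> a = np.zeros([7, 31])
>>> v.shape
(11, 31)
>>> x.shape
(31, 11)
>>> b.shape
(31,)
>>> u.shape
(31, 31)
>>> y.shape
(17, 7, 11)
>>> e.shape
(11, 11)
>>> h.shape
(31, 31)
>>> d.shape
(17,)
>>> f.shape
(31, 7, 11)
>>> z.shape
(11, 7, 11)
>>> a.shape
(7, 31)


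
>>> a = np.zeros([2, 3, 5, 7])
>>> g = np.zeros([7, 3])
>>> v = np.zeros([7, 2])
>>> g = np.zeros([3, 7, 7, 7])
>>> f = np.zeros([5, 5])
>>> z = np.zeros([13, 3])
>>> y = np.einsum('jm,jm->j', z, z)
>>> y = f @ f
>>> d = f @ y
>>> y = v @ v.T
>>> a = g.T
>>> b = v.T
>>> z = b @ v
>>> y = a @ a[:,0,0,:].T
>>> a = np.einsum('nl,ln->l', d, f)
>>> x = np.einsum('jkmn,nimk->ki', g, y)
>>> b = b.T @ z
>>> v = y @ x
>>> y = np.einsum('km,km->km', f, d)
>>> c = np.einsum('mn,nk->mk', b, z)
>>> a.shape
(5,)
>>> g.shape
(3, 7, 7, 7)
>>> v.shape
(7, 7, 7, 7)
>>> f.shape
(5, 5)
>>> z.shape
(2, 2)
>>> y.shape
(5, 5)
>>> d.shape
(5, 5)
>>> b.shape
(7, 2)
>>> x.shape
(7, 7)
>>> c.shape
(7, 2)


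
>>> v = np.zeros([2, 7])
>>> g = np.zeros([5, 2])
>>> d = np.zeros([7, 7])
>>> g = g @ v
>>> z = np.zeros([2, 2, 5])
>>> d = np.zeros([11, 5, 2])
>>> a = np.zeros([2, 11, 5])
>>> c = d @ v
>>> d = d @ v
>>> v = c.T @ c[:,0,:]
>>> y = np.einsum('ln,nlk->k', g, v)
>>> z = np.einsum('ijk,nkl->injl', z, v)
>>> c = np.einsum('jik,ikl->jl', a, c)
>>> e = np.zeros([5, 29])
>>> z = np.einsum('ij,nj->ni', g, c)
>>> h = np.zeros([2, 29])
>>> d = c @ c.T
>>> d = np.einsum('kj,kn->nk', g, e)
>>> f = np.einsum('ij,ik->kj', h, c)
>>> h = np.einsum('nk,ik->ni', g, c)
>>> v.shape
(7, 5, 7)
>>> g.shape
(5, 7)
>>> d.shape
(29, 5)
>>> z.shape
(2, 5)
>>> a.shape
(2, 11, 5)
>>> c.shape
(2, 7)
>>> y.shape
(7,)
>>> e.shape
(5, 29)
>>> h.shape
(5, 2)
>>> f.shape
(7, 29)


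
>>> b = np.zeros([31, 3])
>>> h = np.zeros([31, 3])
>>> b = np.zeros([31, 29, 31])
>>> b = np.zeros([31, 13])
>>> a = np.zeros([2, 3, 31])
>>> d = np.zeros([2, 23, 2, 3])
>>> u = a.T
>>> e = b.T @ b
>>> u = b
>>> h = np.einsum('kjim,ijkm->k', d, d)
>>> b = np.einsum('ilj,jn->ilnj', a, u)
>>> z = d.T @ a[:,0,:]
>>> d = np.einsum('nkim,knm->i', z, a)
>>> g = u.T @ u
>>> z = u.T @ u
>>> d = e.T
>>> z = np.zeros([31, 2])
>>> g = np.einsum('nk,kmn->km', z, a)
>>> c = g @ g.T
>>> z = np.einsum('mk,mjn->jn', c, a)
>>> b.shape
(2, 3, 13, 31)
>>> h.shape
(2,)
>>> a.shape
(2, 3, 31)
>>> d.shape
(13, 13)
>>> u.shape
(31, 13)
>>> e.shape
(13, 13)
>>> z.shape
(3, 31)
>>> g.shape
(2, 3)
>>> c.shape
(2, 2)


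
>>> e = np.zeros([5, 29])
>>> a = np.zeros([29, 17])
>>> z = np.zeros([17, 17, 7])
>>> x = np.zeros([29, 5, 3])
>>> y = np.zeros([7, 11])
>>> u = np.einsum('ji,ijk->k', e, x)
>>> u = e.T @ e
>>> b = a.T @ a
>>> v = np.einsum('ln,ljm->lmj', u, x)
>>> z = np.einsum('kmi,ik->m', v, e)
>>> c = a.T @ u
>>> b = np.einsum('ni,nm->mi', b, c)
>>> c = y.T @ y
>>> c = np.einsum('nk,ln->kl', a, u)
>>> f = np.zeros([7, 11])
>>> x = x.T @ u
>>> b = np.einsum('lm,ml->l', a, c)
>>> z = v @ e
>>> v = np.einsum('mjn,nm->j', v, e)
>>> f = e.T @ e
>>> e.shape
(5, 29)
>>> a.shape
(29, 17)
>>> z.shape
(29, 3, 29)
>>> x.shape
(3, 5, 29)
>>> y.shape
(7, 11)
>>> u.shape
(29, 29)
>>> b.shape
(29,)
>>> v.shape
(3,)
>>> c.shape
(17, 29)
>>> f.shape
(29, 29)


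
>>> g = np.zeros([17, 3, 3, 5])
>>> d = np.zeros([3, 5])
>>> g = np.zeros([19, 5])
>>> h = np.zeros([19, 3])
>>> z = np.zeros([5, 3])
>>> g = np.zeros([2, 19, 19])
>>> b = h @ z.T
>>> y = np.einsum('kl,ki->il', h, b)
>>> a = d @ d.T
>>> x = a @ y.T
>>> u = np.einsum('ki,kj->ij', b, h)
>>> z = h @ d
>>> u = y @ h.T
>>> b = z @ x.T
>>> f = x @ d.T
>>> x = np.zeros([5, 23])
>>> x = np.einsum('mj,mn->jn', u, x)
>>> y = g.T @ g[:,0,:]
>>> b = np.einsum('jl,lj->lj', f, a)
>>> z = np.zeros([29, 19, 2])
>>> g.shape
(2, 19, 19)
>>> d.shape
(3, 5)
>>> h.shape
(19, 3)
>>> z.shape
(29, 19, 2)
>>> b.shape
(3, 3)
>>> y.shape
(19, 19, 19)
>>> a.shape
(3, 3)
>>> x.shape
(19, 23)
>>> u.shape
(5, 19)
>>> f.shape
(3, 3)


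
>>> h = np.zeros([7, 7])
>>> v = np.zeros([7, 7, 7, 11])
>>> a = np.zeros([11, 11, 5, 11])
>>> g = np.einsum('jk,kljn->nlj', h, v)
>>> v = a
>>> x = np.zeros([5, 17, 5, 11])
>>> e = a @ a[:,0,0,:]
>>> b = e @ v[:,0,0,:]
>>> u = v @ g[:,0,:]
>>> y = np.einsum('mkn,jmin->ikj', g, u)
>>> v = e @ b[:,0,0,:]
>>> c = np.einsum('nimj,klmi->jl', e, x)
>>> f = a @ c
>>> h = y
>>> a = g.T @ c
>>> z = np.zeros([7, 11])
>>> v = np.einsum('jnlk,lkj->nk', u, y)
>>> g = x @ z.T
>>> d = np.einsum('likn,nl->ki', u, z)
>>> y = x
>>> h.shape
(5, 7, 11)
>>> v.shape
(11, 7)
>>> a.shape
(7, 7, 17)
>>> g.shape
(5, 17, 5, 7)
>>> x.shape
(5, 17, 5, 11)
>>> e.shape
(11, 11, 5, 11)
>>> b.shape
(11, 11, 5, 11)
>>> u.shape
(11, 11, 5, 7)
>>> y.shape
(5, 17, 5, 11)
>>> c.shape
(11, 17)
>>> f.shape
(11, 11, 5, 17)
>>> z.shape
(7, 11)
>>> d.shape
(5, 11)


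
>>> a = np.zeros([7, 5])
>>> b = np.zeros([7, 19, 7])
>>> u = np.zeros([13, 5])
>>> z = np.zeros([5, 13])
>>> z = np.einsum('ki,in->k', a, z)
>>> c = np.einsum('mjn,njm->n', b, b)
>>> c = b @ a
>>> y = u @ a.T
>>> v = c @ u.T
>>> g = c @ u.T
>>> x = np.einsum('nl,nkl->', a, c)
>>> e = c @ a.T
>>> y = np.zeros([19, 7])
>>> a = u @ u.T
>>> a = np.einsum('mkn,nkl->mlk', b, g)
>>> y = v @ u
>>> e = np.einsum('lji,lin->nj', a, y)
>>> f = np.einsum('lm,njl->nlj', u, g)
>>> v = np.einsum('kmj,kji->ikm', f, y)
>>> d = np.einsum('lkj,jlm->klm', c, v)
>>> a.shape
(7, 13, 19)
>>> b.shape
(7, 19, 7)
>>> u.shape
(13, 5)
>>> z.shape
(7,)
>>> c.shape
(7, 19, 5)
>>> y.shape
(7, 19, 5)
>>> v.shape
(5, 7, 13)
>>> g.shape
(7, 19, 13)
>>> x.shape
()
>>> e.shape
(5, 13)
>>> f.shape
(7, 13, 19)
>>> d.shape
(19, 7, 13)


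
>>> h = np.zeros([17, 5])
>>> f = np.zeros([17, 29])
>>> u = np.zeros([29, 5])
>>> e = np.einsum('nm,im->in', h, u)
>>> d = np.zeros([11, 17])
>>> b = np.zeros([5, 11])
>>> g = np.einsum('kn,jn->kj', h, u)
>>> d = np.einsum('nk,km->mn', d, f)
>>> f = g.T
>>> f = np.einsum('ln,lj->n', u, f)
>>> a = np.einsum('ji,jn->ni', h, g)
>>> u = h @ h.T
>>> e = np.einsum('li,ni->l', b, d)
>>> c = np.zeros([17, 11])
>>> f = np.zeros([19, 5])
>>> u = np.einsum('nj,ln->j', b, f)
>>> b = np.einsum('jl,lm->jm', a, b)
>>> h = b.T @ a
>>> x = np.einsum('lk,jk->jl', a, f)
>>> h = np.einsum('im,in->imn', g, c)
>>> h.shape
(17, 29, 11)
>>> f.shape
(19, 5)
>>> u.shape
(11,)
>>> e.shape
(5,)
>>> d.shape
(29, 11)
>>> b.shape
(29, 11)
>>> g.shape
(17, 29)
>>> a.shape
(29, 5)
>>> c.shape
(17, 11)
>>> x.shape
(19, 29)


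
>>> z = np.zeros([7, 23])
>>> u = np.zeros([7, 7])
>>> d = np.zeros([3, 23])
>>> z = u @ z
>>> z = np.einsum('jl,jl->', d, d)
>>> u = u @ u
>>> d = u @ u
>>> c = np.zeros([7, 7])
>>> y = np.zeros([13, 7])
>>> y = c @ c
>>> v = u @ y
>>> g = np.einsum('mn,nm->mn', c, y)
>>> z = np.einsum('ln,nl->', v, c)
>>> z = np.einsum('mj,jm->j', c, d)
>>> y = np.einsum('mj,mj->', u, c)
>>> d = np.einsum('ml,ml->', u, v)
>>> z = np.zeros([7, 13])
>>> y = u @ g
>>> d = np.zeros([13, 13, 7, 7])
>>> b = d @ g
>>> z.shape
(7, 13)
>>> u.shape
(7, 7)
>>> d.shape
(13, 13, 7, 7)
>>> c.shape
(7, 7)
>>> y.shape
(7, 7)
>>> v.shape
(7, 7)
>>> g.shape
(7, 7)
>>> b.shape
(13, 13, 7, 7)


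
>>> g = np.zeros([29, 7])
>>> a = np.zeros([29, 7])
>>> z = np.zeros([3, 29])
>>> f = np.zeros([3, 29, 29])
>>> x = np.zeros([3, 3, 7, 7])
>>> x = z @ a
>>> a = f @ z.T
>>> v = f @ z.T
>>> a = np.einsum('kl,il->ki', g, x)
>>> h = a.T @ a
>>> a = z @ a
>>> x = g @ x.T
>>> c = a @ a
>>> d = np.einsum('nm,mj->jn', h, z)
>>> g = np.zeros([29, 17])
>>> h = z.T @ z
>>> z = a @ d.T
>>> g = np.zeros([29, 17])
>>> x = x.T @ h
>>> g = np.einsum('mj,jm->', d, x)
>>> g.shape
()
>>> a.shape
(3, 3)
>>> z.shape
(3, 29)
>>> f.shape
(3, 29, 29)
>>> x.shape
(3, 29)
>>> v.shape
(3, 29, 3)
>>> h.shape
(29, 29)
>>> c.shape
(3, 3)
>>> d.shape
(29, 3)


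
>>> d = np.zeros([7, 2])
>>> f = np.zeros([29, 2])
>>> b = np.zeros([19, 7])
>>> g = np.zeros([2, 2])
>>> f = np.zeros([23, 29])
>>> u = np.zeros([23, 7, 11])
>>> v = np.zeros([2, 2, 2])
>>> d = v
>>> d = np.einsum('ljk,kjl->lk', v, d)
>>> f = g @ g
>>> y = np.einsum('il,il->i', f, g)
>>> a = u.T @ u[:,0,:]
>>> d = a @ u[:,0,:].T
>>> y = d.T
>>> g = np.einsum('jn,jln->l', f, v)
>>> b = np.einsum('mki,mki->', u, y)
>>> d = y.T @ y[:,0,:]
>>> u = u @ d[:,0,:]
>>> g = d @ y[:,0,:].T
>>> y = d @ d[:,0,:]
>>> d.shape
(11, 7, 11)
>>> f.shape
(2, 2)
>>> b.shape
()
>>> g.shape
(11, 7, 23)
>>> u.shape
(23, 7, 11)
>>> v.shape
(2, 2, 2)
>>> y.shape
(11, 7, 11)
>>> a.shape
(11, 7, 11)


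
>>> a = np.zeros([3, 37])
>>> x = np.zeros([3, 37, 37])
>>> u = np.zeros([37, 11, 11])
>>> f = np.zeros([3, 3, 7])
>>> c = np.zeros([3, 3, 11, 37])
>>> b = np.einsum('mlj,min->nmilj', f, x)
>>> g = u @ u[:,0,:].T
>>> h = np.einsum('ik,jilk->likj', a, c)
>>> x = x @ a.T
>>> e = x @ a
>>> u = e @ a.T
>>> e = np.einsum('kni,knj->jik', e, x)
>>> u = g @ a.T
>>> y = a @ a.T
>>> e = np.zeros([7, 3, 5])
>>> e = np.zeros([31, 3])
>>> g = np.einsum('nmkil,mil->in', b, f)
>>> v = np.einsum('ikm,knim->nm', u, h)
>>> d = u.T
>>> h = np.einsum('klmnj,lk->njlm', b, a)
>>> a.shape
(3, 37)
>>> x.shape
(3, 37, 3)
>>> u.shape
(37, 11, 3)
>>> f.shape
(3, 3, 7)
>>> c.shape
(3, 3, 11, 37)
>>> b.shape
(37, 3, 37, 3, 7)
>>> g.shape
(3, 37)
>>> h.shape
(3, 7, 3, 37)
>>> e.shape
(31, 3)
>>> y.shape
(3, 3)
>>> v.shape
(3, 3)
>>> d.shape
(3, 11, 37)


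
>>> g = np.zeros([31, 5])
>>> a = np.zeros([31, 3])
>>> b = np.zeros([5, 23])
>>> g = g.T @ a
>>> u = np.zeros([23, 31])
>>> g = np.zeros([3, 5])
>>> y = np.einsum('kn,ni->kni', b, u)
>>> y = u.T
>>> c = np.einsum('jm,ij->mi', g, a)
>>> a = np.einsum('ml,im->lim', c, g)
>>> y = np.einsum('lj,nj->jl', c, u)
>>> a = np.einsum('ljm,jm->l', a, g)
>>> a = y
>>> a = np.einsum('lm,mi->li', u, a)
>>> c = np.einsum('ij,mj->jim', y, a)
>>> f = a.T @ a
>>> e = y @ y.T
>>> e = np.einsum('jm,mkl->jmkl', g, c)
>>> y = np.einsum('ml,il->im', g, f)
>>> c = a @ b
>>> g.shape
(3, 5)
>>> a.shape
(23, 5)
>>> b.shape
(5, 23)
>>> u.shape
(23, 31)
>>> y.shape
(5, 3)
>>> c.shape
(23, 23)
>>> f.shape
(5, 5)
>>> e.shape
(3, 5, 31, 23)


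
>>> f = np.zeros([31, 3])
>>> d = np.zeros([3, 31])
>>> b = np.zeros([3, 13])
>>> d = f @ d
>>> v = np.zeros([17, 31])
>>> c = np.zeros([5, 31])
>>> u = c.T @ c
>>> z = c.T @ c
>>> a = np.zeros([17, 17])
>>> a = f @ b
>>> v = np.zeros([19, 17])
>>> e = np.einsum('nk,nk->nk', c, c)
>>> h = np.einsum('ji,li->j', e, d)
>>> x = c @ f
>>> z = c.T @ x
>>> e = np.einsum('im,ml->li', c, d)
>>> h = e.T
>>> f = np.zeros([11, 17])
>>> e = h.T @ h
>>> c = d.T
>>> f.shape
(11, 17)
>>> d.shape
(31, 31)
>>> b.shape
(3, 13)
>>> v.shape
(19, 17)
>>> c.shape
(31, 31)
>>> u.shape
(31, 31)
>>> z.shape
(31, 3)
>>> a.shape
(31, 13)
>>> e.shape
(31, 31)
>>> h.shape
(5, 31)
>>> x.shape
(5, 3)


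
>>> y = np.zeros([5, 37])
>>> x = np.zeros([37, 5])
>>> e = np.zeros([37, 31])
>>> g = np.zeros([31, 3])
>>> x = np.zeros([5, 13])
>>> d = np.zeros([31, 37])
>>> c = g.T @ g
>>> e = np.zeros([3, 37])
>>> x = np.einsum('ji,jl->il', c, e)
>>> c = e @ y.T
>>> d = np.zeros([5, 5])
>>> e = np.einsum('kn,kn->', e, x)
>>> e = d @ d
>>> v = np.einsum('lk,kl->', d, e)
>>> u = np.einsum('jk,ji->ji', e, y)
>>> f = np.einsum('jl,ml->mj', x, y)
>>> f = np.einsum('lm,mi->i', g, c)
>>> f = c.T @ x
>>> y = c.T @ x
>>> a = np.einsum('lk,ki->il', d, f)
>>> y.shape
(5, 37)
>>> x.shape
(3, 37)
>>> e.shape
(5, 5)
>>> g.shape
(31, 3)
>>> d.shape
(5, 5)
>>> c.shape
(3, 5)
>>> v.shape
()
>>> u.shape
(5, 37)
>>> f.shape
(5, 37)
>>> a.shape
(37, 5)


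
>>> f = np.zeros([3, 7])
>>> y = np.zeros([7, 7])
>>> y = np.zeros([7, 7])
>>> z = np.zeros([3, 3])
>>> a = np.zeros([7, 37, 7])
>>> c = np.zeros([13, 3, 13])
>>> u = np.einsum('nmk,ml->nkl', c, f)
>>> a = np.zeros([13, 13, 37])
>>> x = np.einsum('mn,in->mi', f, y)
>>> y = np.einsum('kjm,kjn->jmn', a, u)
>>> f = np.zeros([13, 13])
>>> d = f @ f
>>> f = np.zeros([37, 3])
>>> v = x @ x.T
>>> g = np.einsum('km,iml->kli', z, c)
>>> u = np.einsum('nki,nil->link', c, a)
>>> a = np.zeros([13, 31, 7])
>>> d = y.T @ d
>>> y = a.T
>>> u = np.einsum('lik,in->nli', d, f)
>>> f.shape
(37, 3)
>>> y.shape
(7, 31, 13)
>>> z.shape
(3, 3)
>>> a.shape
(13, 31, 7)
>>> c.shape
(13, 3, 13)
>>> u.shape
(3, 7, 37)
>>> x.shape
(3, 7)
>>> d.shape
(7, 37, 13)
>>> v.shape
(3, 3)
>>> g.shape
(3, 13, 13)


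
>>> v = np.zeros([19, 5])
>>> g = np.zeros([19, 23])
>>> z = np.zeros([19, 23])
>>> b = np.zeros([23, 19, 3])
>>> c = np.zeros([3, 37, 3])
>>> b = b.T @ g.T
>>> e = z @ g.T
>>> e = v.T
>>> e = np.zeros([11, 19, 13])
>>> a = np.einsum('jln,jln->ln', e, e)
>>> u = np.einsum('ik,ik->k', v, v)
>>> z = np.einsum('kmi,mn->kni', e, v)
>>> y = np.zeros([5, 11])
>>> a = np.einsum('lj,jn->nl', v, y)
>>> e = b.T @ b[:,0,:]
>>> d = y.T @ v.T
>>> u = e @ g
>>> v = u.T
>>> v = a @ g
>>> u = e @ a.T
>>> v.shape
(11, 23)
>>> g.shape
(19, 23)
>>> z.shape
(11, 5, 13)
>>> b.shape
(3, 19, 19)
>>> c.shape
(3, 37, 3)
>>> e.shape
(19, 19, 19)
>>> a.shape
(11, 19)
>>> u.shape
(19, 19, 11)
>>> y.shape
(5, 11)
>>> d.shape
(11, 19)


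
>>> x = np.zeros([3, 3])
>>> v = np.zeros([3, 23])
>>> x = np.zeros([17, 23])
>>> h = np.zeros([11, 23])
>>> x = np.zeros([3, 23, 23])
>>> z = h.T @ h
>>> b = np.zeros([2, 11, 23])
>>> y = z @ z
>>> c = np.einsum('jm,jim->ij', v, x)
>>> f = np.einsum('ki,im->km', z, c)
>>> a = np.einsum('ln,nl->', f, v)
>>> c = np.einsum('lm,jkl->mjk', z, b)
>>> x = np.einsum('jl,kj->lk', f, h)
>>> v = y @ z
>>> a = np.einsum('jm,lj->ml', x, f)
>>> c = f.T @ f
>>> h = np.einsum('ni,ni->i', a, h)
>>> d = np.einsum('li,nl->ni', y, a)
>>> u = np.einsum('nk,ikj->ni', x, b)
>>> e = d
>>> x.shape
(3, 11)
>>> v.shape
(23, 23)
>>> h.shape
(23,)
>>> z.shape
(23, 23)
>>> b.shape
(2, 11, 23)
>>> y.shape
(23, 23)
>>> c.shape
(3, 3)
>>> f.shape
(23, 3)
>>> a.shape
(11, 23)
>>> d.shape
(11, 23)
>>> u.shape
(3, 2)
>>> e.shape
(11, 23)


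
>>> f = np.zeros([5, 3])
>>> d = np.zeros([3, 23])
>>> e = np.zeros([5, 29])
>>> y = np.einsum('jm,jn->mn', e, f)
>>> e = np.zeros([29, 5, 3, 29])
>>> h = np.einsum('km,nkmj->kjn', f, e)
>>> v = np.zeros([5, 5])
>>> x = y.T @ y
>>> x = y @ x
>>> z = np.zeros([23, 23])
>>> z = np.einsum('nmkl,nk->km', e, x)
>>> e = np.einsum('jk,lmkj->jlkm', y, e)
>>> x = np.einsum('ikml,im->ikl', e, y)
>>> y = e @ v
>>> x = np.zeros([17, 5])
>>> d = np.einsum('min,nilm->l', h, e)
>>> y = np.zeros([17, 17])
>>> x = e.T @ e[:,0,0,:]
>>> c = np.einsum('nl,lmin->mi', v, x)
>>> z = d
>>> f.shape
(5, 3)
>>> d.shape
(3,)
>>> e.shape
(29, 29, 3, 5)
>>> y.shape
(17, 17)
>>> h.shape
(5, 29, 29)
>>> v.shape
(5, 5)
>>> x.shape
(5, 3, 29, 5)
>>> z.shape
(3,)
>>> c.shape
(3, 29)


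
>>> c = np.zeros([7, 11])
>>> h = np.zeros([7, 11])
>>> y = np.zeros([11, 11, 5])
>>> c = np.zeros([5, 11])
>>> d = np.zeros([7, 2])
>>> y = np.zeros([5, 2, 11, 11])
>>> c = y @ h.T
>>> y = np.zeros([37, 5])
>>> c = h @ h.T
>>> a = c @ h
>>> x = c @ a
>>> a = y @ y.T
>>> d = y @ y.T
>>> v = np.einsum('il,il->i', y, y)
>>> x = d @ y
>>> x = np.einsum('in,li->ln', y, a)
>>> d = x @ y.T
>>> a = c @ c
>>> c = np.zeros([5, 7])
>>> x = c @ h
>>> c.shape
(5, 7)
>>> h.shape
(7, 11)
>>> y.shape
(37, 5)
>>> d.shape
(37, 37)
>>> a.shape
(7, 7)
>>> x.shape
(5, 11)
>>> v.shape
(37,)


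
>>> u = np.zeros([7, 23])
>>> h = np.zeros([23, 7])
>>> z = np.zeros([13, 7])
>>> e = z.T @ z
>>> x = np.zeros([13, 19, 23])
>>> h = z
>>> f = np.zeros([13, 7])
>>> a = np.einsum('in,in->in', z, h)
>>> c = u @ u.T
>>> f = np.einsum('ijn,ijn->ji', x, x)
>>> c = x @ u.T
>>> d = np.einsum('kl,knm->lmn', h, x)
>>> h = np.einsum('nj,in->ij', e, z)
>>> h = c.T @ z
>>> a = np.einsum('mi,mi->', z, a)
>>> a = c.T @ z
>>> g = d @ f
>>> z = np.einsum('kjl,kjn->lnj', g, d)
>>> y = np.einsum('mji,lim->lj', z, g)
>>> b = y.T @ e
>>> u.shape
(7, 23)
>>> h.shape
(7, 19, 7)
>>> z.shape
(13, 19, 23)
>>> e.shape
(7, 7)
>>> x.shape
(13, 19, 23)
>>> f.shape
(19, 13)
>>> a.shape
(7, 19, 7)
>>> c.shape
(13, 19, 7)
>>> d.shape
(7, 23, 19)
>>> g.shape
(7, 23, 13)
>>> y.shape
(7, 19)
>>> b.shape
(19, 7)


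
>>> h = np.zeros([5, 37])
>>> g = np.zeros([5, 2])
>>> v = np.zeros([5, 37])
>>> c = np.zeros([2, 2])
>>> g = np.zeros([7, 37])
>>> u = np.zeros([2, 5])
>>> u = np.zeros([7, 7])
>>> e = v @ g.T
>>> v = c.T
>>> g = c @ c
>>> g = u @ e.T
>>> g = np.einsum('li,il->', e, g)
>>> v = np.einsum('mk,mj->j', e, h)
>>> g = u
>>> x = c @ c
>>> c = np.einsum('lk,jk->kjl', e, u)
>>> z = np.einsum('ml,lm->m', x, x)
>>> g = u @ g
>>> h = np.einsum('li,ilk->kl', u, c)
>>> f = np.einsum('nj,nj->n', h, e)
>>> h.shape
(5, 7)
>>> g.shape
(7, 7)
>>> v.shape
(37,)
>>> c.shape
(7, 7, 5)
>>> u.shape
(7, 7)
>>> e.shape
(5, 7)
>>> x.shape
(2, 2)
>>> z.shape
(2,)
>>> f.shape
(5,)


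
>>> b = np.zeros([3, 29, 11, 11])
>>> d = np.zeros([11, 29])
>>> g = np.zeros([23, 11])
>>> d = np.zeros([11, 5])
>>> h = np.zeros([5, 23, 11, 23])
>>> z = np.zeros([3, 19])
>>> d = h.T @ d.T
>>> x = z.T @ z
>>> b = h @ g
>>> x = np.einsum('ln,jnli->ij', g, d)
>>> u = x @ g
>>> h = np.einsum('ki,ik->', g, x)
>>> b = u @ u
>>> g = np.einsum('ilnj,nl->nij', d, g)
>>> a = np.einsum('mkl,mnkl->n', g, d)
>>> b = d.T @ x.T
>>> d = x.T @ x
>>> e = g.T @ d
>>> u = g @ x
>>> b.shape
(11, 23, 11, 11)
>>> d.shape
(23, 23)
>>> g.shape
(23, 23, 11)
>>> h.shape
()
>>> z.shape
(3, 19)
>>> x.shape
(11, 23)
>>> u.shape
(23, 23, 23)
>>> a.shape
(11,)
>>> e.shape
(11, 23, 23)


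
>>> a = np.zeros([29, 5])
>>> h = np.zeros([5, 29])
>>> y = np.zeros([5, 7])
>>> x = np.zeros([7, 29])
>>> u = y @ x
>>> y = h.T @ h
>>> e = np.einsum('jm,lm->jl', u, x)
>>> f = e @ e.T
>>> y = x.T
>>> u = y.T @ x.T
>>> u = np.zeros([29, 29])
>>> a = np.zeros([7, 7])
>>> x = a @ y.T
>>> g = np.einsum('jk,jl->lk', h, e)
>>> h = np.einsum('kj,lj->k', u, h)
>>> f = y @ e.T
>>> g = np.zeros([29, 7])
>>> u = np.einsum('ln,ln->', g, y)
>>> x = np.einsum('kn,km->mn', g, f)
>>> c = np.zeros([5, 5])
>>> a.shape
(7, 7)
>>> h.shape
(29,)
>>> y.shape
(29, 7)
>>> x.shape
(5, 7)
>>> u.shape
()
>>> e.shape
(5, 7)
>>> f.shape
(29, 5)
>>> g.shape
(29, 7)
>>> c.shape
(5, 5)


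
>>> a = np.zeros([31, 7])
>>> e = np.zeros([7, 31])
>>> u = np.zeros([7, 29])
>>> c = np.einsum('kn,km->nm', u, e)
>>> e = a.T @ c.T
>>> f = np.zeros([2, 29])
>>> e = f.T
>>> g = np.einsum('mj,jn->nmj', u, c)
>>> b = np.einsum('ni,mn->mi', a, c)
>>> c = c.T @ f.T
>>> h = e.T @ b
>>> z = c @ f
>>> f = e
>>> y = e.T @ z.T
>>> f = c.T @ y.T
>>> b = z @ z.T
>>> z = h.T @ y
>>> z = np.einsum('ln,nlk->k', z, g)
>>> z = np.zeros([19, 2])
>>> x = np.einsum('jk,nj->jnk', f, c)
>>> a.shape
(31, 7)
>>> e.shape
(29, 2)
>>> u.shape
(7, 29)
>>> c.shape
(31, 2)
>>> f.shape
(2, 2)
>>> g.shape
(31, 7, 29)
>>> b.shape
(31, 31)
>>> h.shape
(2, 7)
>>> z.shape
(19, 2)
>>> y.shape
(2, 31)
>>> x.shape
(2, 31, 2)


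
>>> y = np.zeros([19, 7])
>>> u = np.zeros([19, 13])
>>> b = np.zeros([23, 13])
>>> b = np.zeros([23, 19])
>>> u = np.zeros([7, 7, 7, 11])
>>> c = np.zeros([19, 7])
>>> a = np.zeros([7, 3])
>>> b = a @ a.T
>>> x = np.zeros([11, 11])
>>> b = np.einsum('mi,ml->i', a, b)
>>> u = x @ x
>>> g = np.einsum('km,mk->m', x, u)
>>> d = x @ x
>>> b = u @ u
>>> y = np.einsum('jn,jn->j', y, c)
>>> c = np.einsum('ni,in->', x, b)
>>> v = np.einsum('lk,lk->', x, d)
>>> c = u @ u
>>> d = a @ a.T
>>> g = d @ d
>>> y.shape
(19,)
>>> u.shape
(11, 11)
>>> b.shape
(11, 11)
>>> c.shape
(11, 11)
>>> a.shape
(7, 3)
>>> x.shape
(11, 11)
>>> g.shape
(7, 7)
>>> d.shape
(7, 7)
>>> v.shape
()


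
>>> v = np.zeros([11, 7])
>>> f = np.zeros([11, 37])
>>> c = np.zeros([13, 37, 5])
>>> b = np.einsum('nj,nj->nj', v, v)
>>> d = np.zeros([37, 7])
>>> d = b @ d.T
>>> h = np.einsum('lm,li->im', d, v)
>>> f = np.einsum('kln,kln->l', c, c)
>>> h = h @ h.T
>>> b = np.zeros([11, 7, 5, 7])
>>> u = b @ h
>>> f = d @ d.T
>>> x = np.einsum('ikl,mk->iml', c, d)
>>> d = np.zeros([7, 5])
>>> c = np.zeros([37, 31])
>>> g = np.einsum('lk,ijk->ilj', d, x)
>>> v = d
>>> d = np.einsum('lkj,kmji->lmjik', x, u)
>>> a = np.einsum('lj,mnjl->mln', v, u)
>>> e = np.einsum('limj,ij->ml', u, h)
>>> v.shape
(7, 5)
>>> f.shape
(11, 11)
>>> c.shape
(37, 31)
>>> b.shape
(11, 7, 5, 7)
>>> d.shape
(13, 7, 5, 7, 11)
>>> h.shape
(7, 7)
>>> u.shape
(11, 7, 5, 7)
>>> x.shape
(13, 11, 5)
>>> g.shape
(13, 7, 11)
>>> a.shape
(11, 7, 7)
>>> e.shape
(5, 11)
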